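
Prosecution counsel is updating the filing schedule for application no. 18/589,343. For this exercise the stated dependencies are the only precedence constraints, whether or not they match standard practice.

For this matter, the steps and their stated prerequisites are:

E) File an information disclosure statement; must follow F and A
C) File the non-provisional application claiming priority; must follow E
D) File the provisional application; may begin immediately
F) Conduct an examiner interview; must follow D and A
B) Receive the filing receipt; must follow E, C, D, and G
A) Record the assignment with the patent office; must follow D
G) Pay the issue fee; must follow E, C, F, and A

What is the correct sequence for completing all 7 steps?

D, A, F, E, C, G, B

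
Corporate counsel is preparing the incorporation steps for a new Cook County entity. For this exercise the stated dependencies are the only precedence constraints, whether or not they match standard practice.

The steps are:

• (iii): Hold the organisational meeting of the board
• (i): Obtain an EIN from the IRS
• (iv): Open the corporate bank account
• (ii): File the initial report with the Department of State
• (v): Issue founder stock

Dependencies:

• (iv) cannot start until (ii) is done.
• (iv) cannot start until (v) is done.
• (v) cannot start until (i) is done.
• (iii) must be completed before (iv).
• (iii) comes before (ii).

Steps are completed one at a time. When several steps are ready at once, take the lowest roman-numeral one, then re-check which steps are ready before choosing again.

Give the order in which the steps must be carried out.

Nothing is required for (i) and (iii). (i) has the earlier label → (i) first.
(v) now also ready, so the ready set is {(iii), (v)}; (iii) has the earlier label → (iii).
(ii) now also ready, so the ready set is {(ii), (v)}; (ii) has the earlier label → (ii).
Next only (v) has its prerequisites met → (v).
(iv) needed (ii), (iii) and (v), now all done → (iv).

(i), (iii), (ii), (v), (iv)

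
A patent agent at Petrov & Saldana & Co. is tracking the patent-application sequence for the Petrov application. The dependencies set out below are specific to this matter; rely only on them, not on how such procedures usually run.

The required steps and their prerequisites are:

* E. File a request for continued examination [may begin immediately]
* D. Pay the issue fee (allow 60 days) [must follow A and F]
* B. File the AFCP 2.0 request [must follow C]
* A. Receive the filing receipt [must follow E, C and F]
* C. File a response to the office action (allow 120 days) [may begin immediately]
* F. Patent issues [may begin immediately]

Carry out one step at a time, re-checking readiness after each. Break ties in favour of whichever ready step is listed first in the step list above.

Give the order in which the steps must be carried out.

E, C, B, F, A, D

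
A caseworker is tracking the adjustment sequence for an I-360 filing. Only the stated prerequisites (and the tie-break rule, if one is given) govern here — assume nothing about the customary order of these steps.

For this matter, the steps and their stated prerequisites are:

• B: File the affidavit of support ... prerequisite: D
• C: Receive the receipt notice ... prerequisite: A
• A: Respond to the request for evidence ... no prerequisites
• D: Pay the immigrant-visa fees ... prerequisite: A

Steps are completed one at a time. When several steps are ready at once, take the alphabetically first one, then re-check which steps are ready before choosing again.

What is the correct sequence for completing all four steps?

A has no prerequisites → A first.
C and D are both available; C has the earlier label → C.
D is the only step now ready → D.
B is the only step now ready → B.

A, C, D, B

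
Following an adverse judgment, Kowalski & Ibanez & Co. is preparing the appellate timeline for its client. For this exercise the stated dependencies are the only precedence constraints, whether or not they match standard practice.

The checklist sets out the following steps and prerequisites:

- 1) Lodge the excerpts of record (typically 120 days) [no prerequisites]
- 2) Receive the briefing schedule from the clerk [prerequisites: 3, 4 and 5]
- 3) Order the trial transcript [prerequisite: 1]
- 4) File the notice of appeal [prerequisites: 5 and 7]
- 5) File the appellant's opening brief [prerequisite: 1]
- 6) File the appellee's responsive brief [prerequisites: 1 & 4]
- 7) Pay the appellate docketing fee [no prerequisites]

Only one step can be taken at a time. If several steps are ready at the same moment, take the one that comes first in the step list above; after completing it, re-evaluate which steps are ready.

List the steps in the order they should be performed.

1 and 7 have no prerequisites; 1 is listed earlier, so 1 is first.
3, 5 and 7 are all available; 3 is listed earlier → 3.
Ready: 5 and 7. 5 is listed earlier → 5.
7 is the only step now ready → 7.
4 needed 5 and 7, now all done → 4.
Now 2 and 6 have their prerequisites met. 2 is listed earlier, so 2 next.
6 needed 1 and 4, now all done → 6.

1, 3, 5, 7, 4, 2, 6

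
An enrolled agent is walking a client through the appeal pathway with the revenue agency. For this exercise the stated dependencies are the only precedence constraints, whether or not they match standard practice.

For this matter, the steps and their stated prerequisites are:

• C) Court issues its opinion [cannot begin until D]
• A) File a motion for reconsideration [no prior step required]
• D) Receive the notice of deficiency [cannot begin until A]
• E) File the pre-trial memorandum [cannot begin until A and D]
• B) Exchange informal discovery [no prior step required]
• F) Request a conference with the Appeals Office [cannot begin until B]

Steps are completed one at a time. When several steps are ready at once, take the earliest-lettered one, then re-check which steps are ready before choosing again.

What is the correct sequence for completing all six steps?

A, B, D, C, E, F

Nothing is required for A and B. A has the earlier label → A first.
B and D are both available; B has the earlier label → B.
F now also ready, so the ready set is {D, F}; D has the earlier label → D.
C and E now also ready, so the ready set is {C, E, F}; C has the earlier label → C.
Ready: E and F. E has the earlier label → E.
Next only F has its prerequisites met → F.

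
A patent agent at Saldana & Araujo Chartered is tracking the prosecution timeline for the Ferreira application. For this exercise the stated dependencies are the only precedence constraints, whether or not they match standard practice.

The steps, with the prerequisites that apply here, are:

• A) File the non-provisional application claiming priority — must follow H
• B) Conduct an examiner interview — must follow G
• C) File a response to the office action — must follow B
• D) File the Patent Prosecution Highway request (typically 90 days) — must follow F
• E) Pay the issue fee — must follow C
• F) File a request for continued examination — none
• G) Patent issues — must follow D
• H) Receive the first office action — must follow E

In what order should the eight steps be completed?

F has no prerequisites → F first.
D needed F, now all done → D.
Next only G has its prerequisites met → G.
B needed G, now all done → B.
C is the only step now ready → C.
That leaves E as the only ready step → E.
Next only H has its prerequisites met → H.
A needed H, now all done → A.

F, D, G, B, C, E, H, A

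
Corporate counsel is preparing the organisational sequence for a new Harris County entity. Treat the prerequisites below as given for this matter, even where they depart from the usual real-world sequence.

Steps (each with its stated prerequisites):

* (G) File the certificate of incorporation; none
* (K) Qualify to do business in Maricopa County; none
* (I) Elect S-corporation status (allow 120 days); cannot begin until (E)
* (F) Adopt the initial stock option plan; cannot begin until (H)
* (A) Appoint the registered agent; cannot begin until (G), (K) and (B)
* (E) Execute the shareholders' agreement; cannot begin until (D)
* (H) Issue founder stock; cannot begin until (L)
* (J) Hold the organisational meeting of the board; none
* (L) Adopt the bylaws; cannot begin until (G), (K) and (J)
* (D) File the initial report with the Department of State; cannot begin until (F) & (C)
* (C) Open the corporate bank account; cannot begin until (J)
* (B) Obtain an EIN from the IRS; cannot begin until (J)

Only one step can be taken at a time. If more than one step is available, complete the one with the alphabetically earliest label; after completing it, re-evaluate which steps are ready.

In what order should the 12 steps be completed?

(G), (J), (B), (C), (K), (A), (L), (H), (F), (D), (E), (I)

Nothing is required for (G), (J) and (K). (G) has the earlier label → (G) first.
Now (J) and (K) have their prerequisites met. (J) has the earlier label, so (J) next.
(B) and (C) now also ready, so the ready set is {(B), (C), (K)}; (B) has the earlier label → (B).
Ready: (C) and (K). (C) has the earlier label → (C).
That leaves (K) as the only ready step → (K).
(A) and (L) are both available; (A) has the earlier label → (A).
(L) needed (G), (J) and (K), now all done → (L).
(H) needed (L), now all done → (H).
Next only (F) has its prerequisites met → (F).
(D) is the only step now ready → (D).
(E) needed (D), now all done → (E).
Next only (I) has its prerequisites met → (I).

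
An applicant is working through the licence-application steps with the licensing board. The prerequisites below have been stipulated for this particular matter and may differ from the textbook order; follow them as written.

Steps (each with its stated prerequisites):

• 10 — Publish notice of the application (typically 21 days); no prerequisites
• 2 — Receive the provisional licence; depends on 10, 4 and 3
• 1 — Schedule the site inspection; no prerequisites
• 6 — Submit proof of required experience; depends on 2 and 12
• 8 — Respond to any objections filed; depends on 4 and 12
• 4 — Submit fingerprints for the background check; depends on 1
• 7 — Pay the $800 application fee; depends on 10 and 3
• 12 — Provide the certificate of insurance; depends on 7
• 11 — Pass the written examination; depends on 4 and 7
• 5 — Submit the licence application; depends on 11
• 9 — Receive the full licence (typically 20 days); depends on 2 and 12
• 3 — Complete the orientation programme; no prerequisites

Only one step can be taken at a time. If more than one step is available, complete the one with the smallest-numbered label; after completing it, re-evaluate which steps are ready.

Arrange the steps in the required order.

1 → 3 → 4 → 10 → 2 → 7 → 11 → 5 → 12 → 6 → 8 → 9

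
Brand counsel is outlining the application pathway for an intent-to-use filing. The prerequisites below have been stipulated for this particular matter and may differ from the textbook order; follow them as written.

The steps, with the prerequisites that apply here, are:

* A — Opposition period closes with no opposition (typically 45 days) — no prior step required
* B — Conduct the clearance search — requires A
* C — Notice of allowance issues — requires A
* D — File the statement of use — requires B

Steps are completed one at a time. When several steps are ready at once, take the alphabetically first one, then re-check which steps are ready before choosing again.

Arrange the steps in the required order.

A is the only step with nothing outstanding, so it goes first.
B and C are both available; B has the earlier label → B.
Ready: C and D. C has the earlier label → C.
That leaves D as the only ready step → D.

A B C D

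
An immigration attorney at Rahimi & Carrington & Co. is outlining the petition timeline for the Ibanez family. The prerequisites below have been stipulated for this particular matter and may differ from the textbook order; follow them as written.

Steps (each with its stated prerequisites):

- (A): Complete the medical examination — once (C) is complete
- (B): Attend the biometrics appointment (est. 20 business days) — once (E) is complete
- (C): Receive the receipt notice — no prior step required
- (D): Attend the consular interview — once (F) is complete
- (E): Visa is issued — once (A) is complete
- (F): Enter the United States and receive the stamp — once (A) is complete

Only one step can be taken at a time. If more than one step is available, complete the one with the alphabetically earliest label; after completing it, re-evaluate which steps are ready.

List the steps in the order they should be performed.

(C), (A), (E), (B), (F), (D)

Only (C) has no prerequisites, so it is first.
(A) needed (C), now all done → (A).
Now (E) and (F) have their prerequisites met. (E) has the earlier label, so (E) next.
(B) now also ready, so the ready set is {(B), (F)}; (B) has the earlier label → (B).
Next only (F) has its prerequisites met → (F).
(D) is the only step now ready → (D).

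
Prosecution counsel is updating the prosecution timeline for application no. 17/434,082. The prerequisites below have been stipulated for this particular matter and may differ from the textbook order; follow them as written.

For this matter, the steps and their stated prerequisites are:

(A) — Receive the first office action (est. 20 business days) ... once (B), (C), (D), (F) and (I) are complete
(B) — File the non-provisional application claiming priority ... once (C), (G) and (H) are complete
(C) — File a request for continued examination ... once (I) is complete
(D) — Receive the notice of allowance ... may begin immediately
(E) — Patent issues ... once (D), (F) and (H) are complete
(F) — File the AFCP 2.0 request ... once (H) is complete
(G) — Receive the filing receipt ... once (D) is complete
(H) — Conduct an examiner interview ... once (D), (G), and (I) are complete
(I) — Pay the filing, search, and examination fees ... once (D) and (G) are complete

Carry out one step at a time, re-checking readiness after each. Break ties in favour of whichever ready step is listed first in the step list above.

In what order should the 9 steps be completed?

(D) has no prerequisites → (D) first.
(G) is the only step now ready → (G).
That leaves (I) as the only ready step → (I).
(C) and (H) are both available; (C) is listed earlier → (C).
(H) needed (D), (G) and (I), now all done → (H).
Ready: (B) and (F). (B) is listed earlier → (B).
(F) needed (H), now all done → (F).
Now (A) and (E) have their prerequisites met. (A) is listed earlier, so (A) next.
(E) is the only step now ready → (E).

(D), (G), (I), (C), (H), (B), (F), (A), (E)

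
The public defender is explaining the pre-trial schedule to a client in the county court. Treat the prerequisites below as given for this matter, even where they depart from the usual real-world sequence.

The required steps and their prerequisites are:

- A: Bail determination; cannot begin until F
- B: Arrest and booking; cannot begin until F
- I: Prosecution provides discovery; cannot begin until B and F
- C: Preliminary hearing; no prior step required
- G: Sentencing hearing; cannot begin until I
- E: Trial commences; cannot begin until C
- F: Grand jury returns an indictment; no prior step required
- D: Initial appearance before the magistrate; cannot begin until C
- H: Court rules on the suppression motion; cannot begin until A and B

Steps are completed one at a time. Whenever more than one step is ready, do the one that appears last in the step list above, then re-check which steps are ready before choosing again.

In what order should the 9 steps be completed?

F, C, D, E, B, I, G, A, H

F and C have no prerequisites; F is listed later, so F is first.
C, B and A are all available; C is listed later → C.
D, E, B and A are all available; D is listed later → D.
Now E, B and A have their prerequisites met. E is listed later, so E next.
B and A are both available; B is listed later → B.
I and A are both available; I is listed later → I.
Now G and A have their prerequisites met. G is listed later, so G next.
A needed F, now all done → A.
H needed B and A, now all done → H.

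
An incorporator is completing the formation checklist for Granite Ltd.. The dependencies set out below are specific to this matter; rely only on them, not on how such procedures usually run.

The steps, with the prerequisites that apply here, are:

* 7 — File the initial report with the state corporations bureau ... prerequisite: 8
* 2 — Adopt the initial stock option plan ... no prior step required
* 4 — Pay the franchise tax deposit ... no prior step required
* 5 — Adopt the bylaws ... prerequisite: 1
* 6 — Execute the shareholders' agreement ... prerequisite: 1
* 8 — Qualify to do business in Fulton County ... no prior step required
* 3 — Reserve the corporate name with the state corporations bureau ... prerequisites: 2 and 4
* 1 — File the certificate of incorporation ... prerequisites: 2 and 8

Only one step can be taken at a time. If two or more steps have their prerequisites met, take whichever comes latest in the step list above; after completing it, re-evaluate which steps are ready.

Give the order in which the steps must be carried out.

8 → 4 → 2 → 1 → 3 → 6 → 5 → 7

8, 4 and 2 have no prerequisites; 8 is listed later, so 8 is first.
Ready: 4, 2 and 7. 4 is listed later → 4.
Now 2 and 7 have their prerequisites met. 2 is listed later, so 2 next.
Now 1, 3 and 7 have their prerequisites met. 1 is listed later, so 1 next.
6 and 5 now also ready, so the ready set is {3, 6, 5, 7}; 3 is listed later → 3.
6, 5 and 7 are all available; 6 is listed later → 6.
5 and 7 are both available; 5 is listed later → 5.
7 needed 8, now all done → 7.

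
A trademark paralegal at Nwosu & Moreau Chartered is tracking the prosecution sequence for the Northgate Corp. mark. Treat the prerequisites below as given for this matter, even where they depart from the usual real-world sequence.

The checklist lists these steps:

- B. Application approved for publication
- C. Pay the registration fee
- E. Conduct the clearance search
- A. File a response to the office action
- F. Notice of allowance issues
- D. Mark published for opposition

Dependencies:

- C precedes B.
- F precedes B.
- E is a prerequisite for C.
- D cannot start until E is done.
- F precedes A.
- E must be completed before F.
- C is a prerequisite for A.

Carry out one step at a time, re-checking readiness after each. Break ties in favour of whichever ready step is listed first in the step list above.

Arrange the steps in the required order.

Only E has no prerequisites, so it is first.
C, F and D are all available; C is listed earlier → C.
F and D are both available; F is listed earlier → F.
B and A now also ready, so the ready set is {B, A, D}; B is listed earlier → B.
Ready: A and D. A is listed earlier → A.
D needed E, now all done → D.

E, C, F, B, A, D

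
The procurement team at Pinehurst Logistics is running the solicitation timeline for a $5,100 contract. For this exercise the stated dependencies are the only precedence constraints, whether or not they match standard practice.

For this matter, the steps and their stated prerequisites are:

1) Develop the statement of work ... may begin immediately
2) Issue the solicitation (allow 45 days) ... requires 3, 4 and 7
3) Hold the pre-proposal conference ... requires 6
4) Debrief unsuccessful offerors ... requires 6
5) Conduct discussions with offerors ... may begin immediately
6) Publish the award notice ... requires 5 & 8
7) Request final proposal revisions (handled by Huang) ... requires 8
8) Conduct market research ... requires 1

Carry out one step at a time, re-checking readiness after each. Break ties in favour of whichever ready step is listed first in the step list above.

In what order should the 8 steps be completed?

1 and 5 have no prerequisites; 1 is listed earlier, so 1 is first.
8 now also ready, so the ready set is {5, 8}; 5 is listed earlier → 5.
8 needed 1, now all done → 8.
Ready: 6 and 7. 6 is listed earlier → 6.
Ready: 3, 4 and 7. 3 is listed earlier → 3.
Now 4 and 7 have their prerequisites met. 4 is listed earlier, so 4 next.
That leaves 7 as the only ready step → 7.
2 needed 3, 4 and 7, now all done → 2.

1 5 8 6 3 4 7 2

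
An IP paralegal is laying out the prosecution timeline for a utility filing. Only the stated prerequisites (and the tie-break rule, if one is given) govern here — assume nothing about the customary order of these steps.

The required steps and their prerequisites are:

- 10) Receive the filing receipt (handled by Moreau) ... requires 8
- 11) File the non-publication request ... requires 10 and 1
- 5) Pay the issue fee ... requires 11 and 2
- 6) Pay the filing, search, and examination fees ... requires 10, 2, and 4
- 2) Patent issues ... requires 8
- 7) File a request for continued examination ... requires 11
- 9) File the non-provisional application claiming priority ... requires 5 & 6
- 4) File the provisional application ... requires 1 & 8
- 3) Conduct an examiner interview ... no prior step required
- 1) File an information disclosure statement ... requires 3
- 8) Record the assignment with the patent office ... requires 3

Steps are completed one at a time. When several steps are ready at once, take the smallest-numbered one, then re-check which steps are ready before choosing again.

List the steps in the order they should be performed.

Only 3 has no prerequisites, so it is first.
1 and 8 are both available; 1 has the earlier label → 1.
8 is the only step now ready → 8.
2, 4 and 10 are all available; 2 has the earlier label → 2.
Ready: 4 and 10. 4 has the earlier label → 4.
10 is the only step now ready → 10.
Ready: 6 and 11. 6 has the earlier label → 6.
11 needed 1 and 10, now all done → 11.
Ready: 5 and 7. 5 has the earlier label → 5.
9 now also ready, so the ready set is {7, 9}; 7 has the earlier label → 7.
That leaves 9 as the only ready step → 9.

3, 1, 8, 2, 4, 10, 6, 11, 5, 7, 9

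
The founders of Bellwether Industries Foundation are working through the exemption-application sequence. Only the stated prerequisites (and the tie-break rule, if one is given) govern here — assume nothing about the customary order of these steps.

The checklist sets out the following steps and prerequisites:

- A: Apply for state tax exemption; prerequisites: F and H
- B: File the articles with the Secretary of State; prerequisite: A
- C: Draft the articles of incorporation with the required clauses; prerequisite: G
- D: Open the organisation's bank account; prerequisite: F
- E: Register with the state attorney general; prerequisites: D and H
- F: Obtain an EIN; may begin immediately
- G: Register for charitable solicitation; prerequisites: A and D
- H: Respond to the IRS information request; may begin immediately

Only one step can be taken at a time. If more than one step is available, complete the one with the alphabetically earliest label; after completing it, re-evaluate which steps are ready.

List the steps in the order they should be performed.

F, D, H, A, B, E, G, C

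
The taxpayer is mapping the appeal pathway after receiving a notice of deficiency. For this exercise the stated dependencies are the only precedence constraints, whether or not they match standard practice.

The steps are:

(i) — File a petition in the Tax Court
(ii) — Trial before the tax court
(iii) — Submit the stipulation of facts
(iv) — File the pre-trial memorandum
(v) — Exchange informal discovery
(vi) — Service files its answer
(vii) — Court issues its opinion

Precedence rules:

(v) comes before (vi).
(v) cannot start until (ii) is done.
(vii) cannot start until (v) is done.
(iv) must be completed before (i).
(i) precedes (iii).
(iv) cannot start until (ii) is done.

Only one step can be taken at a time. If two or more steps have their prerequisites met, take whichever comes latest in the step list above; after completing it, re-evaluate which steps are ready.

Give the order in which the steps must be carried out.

(ii) is the only step with nothing outstanding, so it goes first.
Now (v) and (iv) have their prerequisites met. (v) is listed later, so (v) next.
(vii) and (vi) now also ready, so the ready set is {(vii), (vi), (iv)}; (vii) is listed later → (vii).
Ready: (vi) and (iv). (vi) is listed later → (vi).
Next only (iv) has its prerequisites met → (iv).
(i) needed (iv), now all done → (i).
(iii) is the only step now ready → (iii).

(ii), (v), (vii), (vi), (iv), (i), (iii)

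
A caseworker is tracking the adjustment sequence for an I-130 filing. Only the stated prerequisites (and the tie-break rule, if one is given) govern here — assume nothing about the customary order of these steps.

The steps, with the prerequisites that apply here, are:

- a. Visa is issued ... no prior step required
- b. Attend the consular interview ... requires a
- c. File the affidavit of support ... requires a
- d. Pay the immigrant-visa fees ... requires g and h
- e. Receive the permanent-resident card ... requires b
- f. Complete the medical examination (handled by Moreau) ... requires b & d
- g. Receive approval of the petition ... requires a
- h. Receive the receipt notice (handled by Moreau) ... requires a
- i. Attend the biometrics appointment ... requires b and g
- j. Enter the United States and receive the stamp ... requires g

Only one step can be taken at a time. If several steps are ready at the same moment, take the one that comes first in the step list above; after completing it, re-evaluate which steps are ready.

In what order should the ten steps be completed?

a is the only step with nothing outstanding, so it goes first.
Ready: b, c, g and h. b is listed earlier → b.
e now also ready, so the ready set is {c, e, g, h}; c is listed earlier → c.
Now e, g and h have their prerequisites met. e is listed earlier, so e next.
g and h are both available; g is listed earlier → g.
Ready: h, i and j. h is listed earlier → h.
Ready: d, i and j. d is listed earlier → d.
f now also ready, so the ready set is {f, i, j}; f is listed earlier → f.
Ready: i and j. i is listed earlier → i.
j needed g, now all done → j.

a, b, c, e, g, h, d, f, i, j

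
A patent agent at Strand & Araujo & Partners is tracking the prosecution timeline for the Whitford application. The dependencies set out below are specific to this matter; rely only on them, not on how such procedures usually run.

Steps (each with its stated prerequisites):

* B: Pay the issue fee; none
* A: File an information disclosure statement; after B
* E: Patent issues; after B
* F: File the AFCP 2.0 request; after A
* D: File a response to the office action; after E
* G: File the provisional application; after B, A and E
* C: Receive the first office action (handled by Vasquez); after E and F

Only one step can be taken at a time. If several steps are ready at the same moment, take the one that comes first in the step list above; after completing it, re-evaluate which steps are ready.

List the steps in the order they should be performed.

B has no prerequisites → B first.
Ready: A and E. A is listed earlier → A.
Ready: E and F. E is listed earlier → E.
D and G now also ready, so the ready set is {F, D, G}; F is listed earlier → F.
D, G and C are all available; D is listed earlier → D.
Now G and C have their prerequisites met. G is listed earlier, so G next.
Next only C has its prerequisites met → C.

B, A, E, F, D, G, C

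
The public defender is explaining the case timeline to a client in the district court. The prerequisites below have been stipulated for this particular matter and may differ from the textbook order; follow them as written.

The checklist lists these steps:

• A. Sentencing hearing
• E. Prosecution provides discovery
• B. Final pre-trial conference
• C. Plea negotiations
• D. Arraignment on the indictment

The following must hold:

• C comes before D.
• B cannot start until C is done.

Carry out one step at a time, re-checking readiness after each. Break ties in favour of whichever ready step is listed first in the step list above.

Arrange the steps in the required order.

A, E, C, B, D

A, E and C have no prerequisites; A is listed earlier, so A is first.
Ready: E and C. E is listed earlier → E.
C is the only step now ready → C.
Now B and D have their prerequisites met. B is listed earlier, so B next.
D is the only step now ready → D.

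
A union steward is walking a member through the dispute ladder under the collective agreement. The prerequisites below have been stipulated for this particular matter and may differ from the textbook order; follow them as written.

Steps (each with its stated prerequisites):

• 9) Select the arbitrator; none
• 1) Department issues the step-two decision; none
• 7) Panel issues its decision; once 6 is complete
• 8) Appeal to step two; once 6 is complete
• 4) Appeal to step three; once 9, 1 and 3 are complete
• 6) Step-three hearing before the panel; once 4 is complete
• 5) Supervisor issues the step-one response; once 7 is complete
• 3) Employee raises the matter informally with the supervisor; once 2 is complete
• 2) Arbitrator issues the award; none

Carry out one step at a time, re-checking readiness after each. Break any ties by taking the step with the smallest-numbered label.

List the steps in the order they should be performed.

1, 2, 3, 9, 4, 6, 7, 5, 8

1, 2 and 9 have no prerequisites; 1 has the earlier label, so 1 is first.
Ready: 2 and 9. 2 has the earlier label → 2.
Now 3 and 9 have their prerequisites met. 3 has the earlier label, so 3 next.
That leaves 9 as the only ready step → 9.
4 is the only step now ready → 4.
6 needed 4, now all done → 6.
7 and 8 are both available; 7 has the earlier label → 7.
5 now also ready, so the ready set is {5, 8}; 5 has the earlier label → 5.
8 is the only step now ready → 8.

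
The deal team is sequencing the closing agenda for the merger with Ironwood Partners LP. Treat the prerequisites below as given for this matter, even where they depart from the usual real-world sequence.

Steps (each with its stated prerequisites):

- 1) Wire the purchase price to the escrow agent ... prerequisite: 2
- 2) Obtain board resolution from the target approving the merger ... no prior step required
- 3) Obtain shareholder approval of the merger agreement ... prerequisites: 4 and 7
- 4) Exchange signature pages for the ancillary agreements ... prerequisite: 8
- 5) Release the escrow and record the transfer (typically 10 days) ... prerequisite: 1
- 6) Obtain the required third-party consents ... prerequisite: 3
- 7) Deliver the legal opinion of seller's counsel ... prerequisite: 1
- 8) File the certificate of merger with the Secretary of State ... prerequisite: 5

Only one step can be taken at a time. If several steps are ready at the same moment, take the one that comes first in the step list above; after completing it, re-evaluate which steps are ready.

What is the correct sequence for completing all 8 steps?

2 is the only step with nothing outstanding, so it goes first.
That leaves 1 as the only ready step → 1.
5 and 7 are both available; 5 is listed earlier → 5.
Ready: 7 and 8. 7 is listed earlier → 7.
That leaves 8 as the only ready step → 8.
4 is the only step now ready → 4.
3 needed 4 and 7, now all done → 3.
6 is the only step now ready → 6.

2, 1, 5, 7, 8, 4, 3, 6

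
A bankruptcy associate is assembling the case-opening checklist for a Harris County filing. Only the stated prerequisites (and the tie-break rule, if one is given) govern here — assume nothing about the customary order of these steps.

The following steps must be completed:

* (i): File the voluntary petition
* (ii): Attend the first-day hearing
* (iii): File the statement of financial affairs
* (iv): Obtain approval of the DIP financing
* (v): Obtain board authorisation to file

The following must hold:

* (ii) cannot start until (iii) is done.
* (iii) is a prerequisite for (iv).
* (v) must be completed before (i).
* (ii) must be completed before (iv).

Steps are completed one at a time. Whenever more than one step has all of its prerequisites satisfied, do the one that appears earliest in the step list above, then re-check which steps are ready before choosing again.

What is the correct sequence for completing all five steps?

(iii), (ii), (iv), (v), (i)

Nothing is required for (iii) and (v). (iii) is listed earlier → (iii) first.
(ii) now also ready, so the ready set is {(ii), (v)}; (ii) is listed earlier → (ii).
(iv) now also ready, so the ready set is {(iv), (v)}; (iv) is listed earlier → (iv).
That leaves (v) as the only ready step → (v).
(i) needed (v), now all done → (i).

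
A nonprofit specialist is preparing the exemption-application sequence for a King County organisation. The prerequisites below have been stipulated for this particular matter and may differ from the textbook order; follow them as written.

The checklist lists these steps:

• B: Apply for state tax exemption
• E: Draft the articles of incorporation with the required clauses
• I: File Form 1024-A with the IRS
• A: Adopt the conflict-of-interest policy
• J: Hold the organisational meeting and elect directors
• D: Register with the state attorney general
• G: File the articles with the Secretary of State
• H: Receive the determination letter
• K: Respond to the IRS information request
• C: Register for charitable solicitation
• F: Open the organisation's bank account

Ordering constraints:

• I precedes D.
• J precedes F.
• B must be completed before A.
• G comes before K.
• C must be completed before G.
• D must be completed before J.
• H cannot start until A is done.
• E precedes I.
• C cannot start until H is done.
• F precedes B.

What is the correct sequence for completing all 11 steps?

E is the only step with nothing outstanding, so it goes first.
I needed E, now all done → I.
That leaves D as the only ready step → D.
That leaves J as the only ready step → J.
Next only F has its prerequisites met → F.
B needed F, now all done → B.
A is the only step now ready → A.
H needed A, now all done → H.
C is the only step now ready → C.
Next only G has its prerequisites met → G.
That leaves K as the only ready step → K.

E, I, D, J, F, B, A, H, C, G, K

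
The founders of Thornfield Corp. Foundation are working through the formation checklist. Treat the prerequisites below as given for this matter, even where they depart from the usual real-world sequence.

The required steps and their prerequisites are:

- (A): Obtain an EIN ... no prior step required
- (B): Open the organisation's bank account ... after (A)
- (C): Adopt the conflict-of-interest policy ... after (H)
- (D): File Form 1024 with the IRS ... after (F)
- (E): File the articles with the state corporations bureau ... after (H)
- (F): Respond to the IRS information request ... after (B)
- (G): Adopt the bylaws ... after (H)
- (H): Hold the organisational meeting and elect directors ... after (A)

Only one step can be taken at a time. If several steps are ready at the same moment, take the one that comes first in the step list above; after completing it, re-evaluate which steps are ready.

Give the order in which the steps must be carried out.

Only (A) has no prerequisites, so it is first.
Ready: (B) and (H). (B) is listed earlier → (B).
Now (F) and (H) have their prerequisites met. (F) is listed earlier, so (F) next.
Now (D) and (H) have their prerequisites met. (D) is listed earlier, so (D) next.
That leaves (H) as the only ready step → (H).
Ready: (C), (E) and (G). (C) is listed earlier → (C).
(E) and (G) are both available; (E) is listed earlier → (E).
That leaves (G) as the only ready step → (G).

(A), (B), (F), (D), (H), (C), (E), (G)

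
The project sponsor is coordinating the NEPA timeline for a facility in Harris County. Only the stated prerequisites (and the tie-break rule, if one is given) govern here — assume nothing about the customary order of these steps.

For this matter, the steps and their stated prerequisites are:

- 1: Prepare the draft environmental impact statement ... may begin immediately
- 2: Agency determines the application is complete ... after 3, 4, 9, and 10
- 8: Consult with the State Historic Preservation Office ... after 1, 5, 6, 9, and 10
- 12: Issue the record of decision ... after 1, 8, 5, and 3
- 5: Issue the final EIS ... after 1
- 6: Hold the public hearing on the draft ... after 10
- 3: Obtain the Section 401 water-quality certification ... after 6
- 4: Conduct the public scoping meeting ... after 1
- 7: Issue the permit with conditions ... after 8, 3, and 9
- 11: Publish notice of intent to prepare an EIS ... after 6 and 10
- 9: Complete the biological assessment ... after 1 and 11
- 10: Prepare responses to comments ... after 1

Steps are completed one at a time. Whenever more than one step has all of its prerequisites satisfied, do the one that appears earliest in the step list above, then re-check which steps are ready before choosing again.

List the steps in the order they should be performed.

1, 5, 4, 10, 6, 3, 11, 9, 2, 8, 12, 7

1 is the only step with nothing outstanding, so it goes first.
Ready: 5, 4 and 10. 5 is listed earlier → 5.
Ready: 4 and 10. 4 is listed earlier → 4.
10 needed 1, now all done → 10.
That leaves 6 as the only ready step → 6.
Now 3 and 11 have their prerequisites met. 3 is listed earlier, so 3 next.
Next only 11 has its prerequisites met → 11.
9 needed 1 and 11, now all done → 9.
Now 2 and 8 have their prerequisites met. 2 is listed earlier, so 2 next.
8 needed 1, 5, 6, 9 and 10, now all done → 8.
Ready: 12 and 7. 12 is listed earlier → 12.
7 needed 8, 3 and 9, now all done → 7.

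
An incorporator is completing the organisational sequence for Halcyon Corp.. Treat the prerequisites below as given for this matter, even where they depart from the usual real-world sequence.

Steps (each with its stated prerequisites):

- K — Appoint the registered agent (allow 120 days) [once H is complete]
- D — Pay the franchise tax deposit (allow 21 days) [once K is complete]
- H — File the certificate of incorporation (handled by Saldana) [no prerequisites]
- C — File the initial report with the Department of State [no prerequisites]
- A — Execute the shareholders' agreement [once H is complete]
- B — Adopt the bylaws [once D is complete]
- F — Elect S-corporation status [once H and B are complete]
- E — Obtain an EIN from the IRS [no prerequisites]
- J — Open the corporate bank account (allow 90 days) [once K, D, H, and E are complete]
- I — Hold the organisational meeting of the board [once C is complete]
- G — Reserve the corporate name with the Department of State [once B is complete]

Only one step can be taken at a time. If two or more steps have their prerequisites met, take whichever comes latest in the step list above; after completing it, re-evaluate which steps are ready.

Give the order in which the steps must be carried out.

E, C, I, H, A, K, D, J, B, G, F

Nothing is required for E, C and H. E is listed later → E first.
C and H are both available; C is listed later → C.
Ready: I and H. I is listed later → I.
Next only H has its prerequisites met → H.
Ready: A and K. A is listed later → A.
K needed H, now all done → K.
D is the only step now ready → D.
Now J and B have their prerequisites met. J is listed later, so J next.
Next only B has its prerequisites met → B.
Ready: G and F. G is listed later → G.
F is the only step now ready → F.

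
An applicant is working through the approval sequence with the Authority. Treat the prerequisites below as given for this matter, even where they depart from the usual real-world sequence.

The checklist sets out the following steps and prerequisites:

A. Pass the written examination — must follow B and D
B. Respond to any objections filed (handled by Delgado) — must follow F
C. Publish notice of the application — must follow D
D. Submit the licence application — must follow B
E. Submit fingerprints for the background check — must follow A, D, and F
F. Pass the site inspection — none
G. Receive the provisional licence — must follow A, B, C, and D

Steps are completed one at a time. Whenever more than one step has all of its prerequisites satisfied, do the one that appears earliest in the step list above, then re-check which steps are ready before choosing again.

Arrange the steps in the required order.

F is the only step with nothing outstanding, so it goes first.
B needed F, now all done → B.
That leaves D as the only ready step → D.
Now A and C have their prerequisites met. A is listed earlier, so A next.
E now also ready, so the ready set is {C, E}; C is listed earlier → C.
G now also ready, so the ready set is {E, G}; E is listed earlier → E.
G needed A, B, C and D, now all done → G.

F, B, D, A, C, E, G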